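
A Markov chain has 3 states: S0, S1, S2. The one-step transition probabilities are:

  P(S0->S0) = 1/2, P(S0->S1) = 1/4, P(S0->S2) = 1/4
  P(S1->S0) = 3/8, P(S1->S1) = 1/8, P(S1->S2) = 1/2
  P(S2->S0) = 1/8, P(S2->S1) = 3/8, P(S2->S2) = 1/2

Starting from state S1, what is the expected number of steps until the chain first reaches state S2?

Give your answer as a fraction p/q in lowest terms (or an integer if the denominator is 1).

Let h_i = expected steps to first reach S2 from state i.
Boundary: h_S2 = 0.
First-step equations for the other states:
  h_S0 = 1 + 1/2*h_S0 + 1/4*h_S1 + 1/4*h_S2
  h_S1 = 1 + 3/8*h_S0 + 1/8*h_S1 + 1/2*h_S2

Substituting h_S2 = 0 and rearranging gives the linear system (I - Q) h = 1:
  [1/2, -1/4] . (h_S0, h_S1) = 1
  [-3/8, 7/8] . (h_S0, h_S1) = 1

Solving yields:
  h_S0 = 36/11
  h_S1 = 28/11

Starting state is S1, so the expected hitting time is h_S1 = 28/11.

Answer: 28/11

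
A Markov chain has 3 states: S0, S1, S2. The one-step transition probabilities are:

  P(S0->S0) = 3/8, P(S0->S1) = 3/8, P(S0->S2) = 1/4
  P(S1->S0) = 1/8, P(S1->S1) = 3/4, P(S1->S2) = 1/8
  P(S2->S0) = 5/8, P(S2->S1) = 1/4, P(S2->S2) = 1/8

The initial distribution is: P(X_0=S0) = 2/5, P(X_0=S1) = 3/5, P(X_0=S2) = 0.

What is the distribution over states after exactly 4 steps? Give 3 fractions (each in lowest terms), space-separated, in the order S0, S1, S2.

Answer: 139/512 1459/2560 203/1280

Derivation:
Propagating the distribution step by step (d_{t+1} = d_t * P):
d_0 = (S0=2/5, S1=3/5, S2=0)
  d_1[S0] = 2/5*3/8 + 3/5*1/8 + 0*5/8 = 9/40
  d_1[S1] = 2/5*3/8 + 3/5*3/4 + 0*1/4 = 3/5
  d_1[S2] = 2/5*1/4 + 3/5*1/8 + 0*1/8 = 7/40
d_1 = (S0=9/40, S1=3/5, S2=7/40)
  d_2[S0] = 9/40*3/8 + 3/5*1/8 + 7/40*5/8 = 43/160
  d_2[S1] = 9/40*3/8 + 3/5*3/4 + 7/40*1/4 = 37/64
  d_2[S2] = 9/40*1/4 + 3/5*1/8 + 7/40*1/8 = 49/320
d_2 = (S0=43/160, S1=37/64, S2=49/320)
  d_3[S0] = 43/160*3/8 + 37/64*1/8 + 49/320*5/8 = 43/160
  d_3[S1] = 43/160*3/8 + 37/64*3/4 + 49/320*1/4 = 733/1280
  d_3[S2] = 43/160*1/4 + 37/64*1/8 + 49/320*1/8 = 203/1280
d_3 = (S0=43/160, S1=733/1280, S2=203/1280)
  d_4[S0] = 43/160*3/8 + 733/1280*1/8 + 203/1280*5/8 = 139/512
  d_4[S1] = 43/160*3/8 + 733/1280*3/4 + 203/1280*1/4 = 1459/2560
  d_4[S2] = 43/160*1/4 + 733/1280*1/8 + 203/1280*1/8 = 203/1280
d_4 = (S0=139/512, S1=1459/2560, S2=203/1280)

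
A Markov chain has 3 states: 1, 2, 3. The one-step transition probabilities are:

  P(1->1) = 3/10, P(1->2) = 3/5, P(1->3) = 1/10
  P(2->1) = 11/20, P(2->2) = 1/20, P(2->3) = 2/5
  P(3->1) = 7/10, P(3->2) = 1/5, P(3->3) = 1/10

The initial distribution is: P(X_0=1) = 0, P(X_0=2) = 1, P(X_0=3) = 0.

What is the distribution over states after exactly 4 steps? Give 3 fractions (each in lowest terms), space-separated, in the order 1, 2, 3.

Propagating the distribution step by step (d_{t+1} = d_t * P):
d_0 = (1=0, 2=1, 3=0)
  d_1[1] = 0*3/10 + 1*11/20 + 0*7/10 = 11/20
  d_1[2] = 0*3/5 + 1*1/20 + 0*1/5 = 1/20
  d_1[3] = 0*1/10 + 1*2/5 + 0*1/10 = 2/5
d_1 = (1=11/20, 2=1/20, 3=2/5)
  d_2[1] = 11/20*3/10 + 1/20*11/20 + 2/5*7/10 = 189/400
  d_2[2] = 11/20*3/5 + 1/20*1/20 + 2/5*1/5 = 33/80
  d_2[3] = 11/20*1/10 + 1/20*2/5 + 2/5*1/10 = 23/200
d_2 = (1=189/400, 2=33/80, 3=23/200)
  d_3[1] = 189/400*3/10 + 33/80*11/20 + 23/200*7/10 = 3593/8000
  d_3[2] = 189/400*3/5 + 33/80*1/20 + 23/200*1/5 = 2617/8000
  d_3[3] = 189/400*1/10 + 33/80*2/5 + 23/200*1/10 = 179/800
d_3 = (1=3593/8000, 2=2617/8000, 3=179/800)
  d_4[1] = 3593/8000*3/10 + 2617/8000*11/20 + 179/800*7/10 = 15081/32000
  d_4[2] = 3593/8000*3/5 + 2617/8000*1/20 + 179/800*1/5 = 52893/160000
  d_4[3] = 3593/8000*1/10 + 2617/8000*2/5 + 179/800*1/10 = 15851/80000
d_4 = (1=15081/32000, 2=52893/160000, 3=15851/80000)

Answer: 15081/32000 52893/160000 15851/80000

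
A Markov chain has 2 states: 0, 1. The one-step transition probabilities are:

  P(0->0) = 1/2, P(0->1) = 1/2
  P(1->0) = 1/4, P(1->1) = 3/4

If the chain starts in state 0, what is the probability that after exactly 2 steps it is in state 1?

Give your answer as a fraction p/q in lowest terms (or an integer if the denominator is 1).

Answer: 5/8

Derivation:
Computing P^2 by repeated multiplication:
P^1 =
  0: [1/2, 1/2]
  1: [1/4, 3/4]
P^2 =
  0: [3/8, 5/8]
  1: [5/16, 11/16]

(P^2)[0 -> 1] = 5/8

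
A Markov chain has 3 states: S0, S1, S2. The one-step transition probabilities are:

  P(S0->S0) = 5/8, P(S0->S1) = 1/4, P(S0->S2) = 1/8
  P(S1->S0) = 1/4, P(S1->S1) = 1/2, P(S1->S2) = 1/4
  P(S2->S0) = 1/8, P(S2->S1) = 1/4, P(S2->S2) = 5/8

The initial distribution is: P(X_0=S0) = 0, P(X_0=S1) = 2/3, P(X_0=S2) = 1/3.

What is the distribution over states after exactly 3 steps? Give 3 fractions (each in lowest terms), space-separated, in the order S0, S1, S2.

Answer: 119/384 65/192 45/128

Derivation:
Propagating the distribution step by step (d_{t+1} = d_t * P):
d_0 = (S0=0, S1=2/3, S2=1/3)
  d_1[S0] = 0*5/8 + 2/3*1/4 + 1/3*1/8 = 5/24
  d_1[S1] = 0*1/4 + 2/3*1/2 + 1/3*1/4 = 5/12
  d_1[S2] = 0*1/8 + 2/3*1/4 + 1/3*5/8 = 3/8
d_1 = (S0=5/24, S1=5/12, S2=3/8)
  d_2[S0] = 5/24*5/8 + 5/12*1/4 + 3/8*1/8 = 9/32
  d_2[S1] = 5/24*1/4 + 5/12*1/2 + 3/8*1/4 = 17/48
  d_2[S2] = 5/24*1/8 + 5/12*1/4 + 3/8*5/8 = 35/96
d_2 = (S0=9/32, S1=17/48, S2=35/96)
  d_3[S0] = 9/32*5/8 + 17/48*1/4 + 35/96*1/8 = 119/384
  d_3[S1] = 9/32*1/4 + 17/48*1/2 + 35/96*1/4 = 65/192
  d_3[S2] = 9/32*1/8 + 17/48*1/4 + 35/96*5/8 = 45/128
d_3 = (S0=119/384, S1=65/192, S2=45/128)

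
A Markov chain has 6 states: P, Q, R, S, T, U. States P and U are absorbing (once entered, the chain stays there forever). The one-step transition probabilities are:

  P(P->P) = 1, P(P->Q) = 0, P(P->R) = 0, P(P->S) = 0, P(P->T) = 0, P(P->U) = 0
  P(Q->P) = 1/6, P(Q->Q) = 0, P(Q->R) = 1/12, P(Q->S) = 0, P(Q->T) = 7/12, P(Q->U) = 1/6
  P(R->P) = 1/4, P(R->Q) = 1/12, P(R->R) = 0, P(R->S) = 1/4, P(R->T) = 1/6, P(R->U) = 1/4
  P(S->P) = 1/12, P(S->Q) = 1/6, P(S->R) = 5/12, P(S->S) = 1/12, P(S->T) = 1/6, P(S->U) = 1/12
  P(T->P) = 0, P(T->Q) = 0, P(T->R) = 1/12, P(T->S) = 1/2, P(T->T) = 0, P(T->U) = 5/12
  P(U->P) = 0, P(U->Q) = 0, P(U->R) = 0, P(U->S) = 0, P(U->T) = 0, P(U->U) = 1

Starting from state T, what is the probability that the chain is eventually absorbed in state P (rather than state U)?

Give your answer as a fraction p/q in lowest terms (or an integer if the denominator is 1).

Let a_i = P(absorbed in P | start in state i).
Boundary conditions: a_P = 1, a_U = 0.
For each transient state i, a_i = sum_j P(i->j) * a_j:
  a_Q = 1/6*a_P + 0*a_Q + 1/12*a_R + 0*a_S + 7/12*a_T + 1/6*a_U
  a_R = 1/4*a_P + 1/12*a_Q + 0*a_R + 1/4*a_S + 1/6*a_T + 1/4*a_U
  a_S = 1/12*a_P + 1/6*a_Q + 5/12*a_R + 1/12*a_S + 1/6*a_T + 1/12*a_U
  a_T = 0*a_P + 0*a_Q + 1/12*a_R + 1/2*a_S + 0*a_T + 5/12*a_U

Substituting a_P = 1 and a_U = 0, rearrange to (I - Q) a = r where r[i] = P(i -> P):
  [1, -1/12, 0, -7/12] . (a_Q, a_R, a_S, a_T) = 1/6
  [-1/12, 1, -1/4, -1/6] . (a_Q, a_R, a_S, a_T) = 1/4
  [-1/6, -5/12, 11/12, -1/6] . (a_Q, a_R, a_S, a_T) = 1/12
  [0, -1/12, -1/2, 1] . (a_Q, a_R, a_S, a_T) = 0

Solving yields:
  a_Q = 4138/12511
  a_R = 5118/12511
  a_S = 4723/12511
  a_T = 2788/12511

Starting state is T, so the absorption probability is a_T = 2788/12511.

Answer: 2788/12511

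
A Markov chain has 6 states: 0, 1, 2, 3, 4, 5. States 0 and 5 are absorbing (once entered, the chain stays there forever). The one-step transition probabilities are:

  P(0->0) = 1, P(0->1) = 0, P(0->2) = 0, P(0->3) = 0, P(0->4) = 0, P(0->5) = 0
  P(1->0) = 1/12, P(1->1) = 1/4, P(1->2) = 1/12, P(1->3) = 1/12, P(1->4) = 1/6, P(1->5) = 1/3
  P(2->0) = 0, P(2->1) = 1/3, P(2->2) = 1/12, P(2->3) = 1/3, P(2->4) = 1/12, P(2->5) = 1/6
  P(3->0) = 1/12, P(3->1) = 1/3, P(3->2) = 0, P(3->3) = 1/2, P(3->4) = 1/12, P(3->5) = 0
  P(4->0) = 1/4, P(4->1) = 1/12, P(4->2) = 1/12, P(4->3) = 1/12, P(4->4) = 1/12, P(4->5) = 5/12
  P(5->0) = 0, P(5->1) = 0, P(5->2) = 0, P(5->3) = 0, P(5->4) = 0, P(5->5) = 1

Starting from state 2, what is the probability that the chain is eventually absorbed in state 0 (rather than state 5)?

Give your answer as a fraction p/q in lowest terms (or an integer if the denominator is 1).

Answer: 47/170

Derivation:
Let a_i = P(absorbed in 0 | start in state i).
Boundary conditions: a_0 = 1, a_5 = 0.
For each transient state i, a_i = sum_j P(i->j) * a_j:
  a_1 = 1/12*a_0 + 1/4*a_1 + 1/12*a_2 + 1/12*a_3 + 1/6*a_4 + 1/3*a_5
  a_2 = 0*a_0 + 1/3*a_1 + 1/12*a_2 + 1/3*a_3 + 1/12*a_4 + 1/6*a_5
  a_3 = 1/12*a_0 + 1/3*a_1 + 0*a_2 + 1/2*a_3 + 1/12*a_4 + 0*a_5
  a_4 = 1/4*a_0 + 1/12*a_1 + 1/12*a_2 + 1/12*a_3 + 1/12*a_4 + 5/12*a_5

Substituting a_0 = 1 and a_5 = 0, rearrange to (I - Q) a = r where r[i] = P(i -> 0):
  [3/4, -1/12, -1/12, -1/6] . (a_1, a_2, a_3, a_4) = 1/12
  [-1/3, 11/12, -1/3, -1/12] . (a_1, a_2, a_3, a_4) = 0
  [-1/3, 0, 1/2, -1/12] . (a_1, a_2, a_3, a_4) = 1/12
  [-1/12, -1/12, -1/12, 11/12] . (a_1, a_2, a_3, a_4) = 1/4

Solving yields:
  a_1 = 453/1700
  a_2 = 47/170
  a_3 = 687/1700
  a_4 = 61/170

Starting state is 2, so the absorption probability is a_2 = 47/170.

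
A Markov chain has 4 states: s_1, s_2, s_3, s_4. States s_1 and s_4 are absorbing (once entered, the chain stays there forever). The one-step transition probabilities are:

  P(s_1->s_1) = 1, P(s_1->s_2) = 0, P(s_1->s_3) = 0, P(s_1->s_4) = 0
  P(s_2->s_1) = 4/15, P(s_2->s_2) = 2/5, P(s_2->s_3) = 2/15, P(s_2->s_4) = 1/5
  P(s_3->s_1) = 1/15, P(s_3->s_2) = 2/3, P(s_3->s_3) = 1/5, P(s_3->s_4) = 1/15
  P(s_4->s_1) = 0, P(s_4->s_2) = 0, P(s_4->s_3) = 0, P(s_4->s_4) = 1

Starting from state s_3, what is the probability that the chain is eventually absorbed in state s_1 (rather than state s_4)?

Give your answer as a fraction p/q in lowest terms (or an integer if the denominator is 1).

Answer: 49/88

Derivation:
Let a_i = P(absorbed in s_1 | start in state i).
Boundary conditions: a_s_1 = 1, a_s_4 = 0.
For each transient state i, a_i = sum_j P(i->j) * a_j:
  a_s_2 = 4/15*a_s_1 + 2/5*a_s_2 + 2/15*a_s_3 + 1/5*a_s_4
  a_s_3 = 1/15*a_s_1 + 2/3*a_s_2 + 1/5*a_s_3 + 1/15*a_s_4

Substituting a_s_1 = 1 and a_s_4 = 0, rearrange to (I - Q) a = r where r[i] = P(i -> s_1):
  [3/5, -2/15] . (a_s_2, a_s_3) = 4/15
  [-2/3, 4/5] . (a_s_2, a_s_3) = 1/15

Solving yields:
  a_s_2 = 25/44
  a_s_3 = 49/88

Starting state is s_3, so the absorption probability is a_s_3 = 49/88.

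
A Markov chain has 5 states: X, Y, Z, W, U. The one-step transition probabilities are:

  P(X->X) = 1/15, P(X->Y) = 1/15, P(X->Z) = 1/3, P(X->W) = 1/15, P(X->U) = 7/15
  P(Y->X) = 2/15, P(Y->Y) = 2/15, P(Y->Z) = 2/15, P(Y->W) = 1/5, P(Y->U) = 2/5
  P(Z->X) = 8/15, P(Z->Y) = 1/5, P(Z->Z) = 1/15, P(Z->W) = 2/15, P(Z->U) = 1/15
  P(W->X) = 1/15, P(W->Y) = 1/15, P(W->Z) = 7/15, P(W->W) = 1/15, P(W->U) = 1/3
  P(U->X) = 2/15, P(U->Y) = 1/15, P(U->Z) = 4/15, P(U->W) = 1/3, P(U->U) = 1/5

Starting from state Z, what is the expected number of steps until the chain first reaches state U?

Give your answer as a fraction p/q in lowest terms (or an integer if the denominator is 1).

Let h_i = expected steps to first reach U from state i.
Boundary: h_U = 0.
First-step equations for the other states:
  h_X = 1 + 1/15*h_X + 1/15*h_Y + 1/3*h_Z + 1/15*h_W + 7/15*h_U
  h_Y = 1 + 2/15*h_X + 2/15*h_Y + 2/15*h_Z + 1/5*h_W + 2/5*h_U
  h_Z = 1 + 8/15*h_X + 1/5*h_Y + 1/15*h_Z + 2/15*h_W + 1/15*h_U
  h_W = 1 + 1/15*h_X + 1/15*h_Y + 7/15*h_Z + 1/15*h_W + 1/3*h_U

Substituting h_U = 0 and rearranging gives the linear system (I - Q) h = 1:
  [14/15, -1/15, -1/3, -1/15] . (h_X, h_Y, h_Z, h_W) = 1
  [-2/15, 13/15, -2/15, -1/5] . (h_X, h_Y, h_Z, h_W) = 1
  [-8/15, -1/5, 14/15, -2/15] . (h_X, h_Y, h_Z, h_W) = 1
  [-1/15, -1/15, -7/15, 14/15] . (h_X, h_Y, h_Z, h_W) = 1

Solving yields:
  h_X = 12132/4171
  h_Y = 12453/4171
  h_Z = 16110/4171
  h_W = 14280/4171

Starting state is Z, so the expected hitting time is h_Z = 16110/4171.

Answer: 16110/4171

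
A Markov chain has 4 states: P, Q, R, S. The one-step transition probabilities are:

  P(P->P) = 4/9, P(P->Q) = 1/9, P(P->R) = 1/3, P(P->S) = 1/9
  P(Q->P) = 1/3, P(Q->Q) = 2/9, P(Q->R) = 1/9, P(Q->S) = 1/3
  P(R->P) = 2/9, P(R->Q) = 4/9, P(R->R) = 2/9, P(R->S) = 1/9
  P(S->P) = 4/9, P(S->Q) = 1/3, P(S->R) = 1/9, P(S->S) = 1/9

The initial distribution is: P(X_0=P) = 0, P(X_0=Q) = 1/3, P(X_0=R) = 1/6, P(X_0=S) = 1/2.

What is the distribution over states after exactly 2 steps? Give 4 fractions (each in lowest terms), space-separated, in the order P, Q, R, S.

Answer: 185/486 56/243 101/486 44/243

Derivation:
Propagating the distribution step by step (d_{t+1} = d_t * P):
d_0 = (P=0, Q=1/3, R=1/6, S=1/2)
  d_1[P] = 0*4/9 + 1/3*1/3 + 1/6*2/9 + 1/2*4/9 = 10/27
  d_1[Q] = 0*1/9 + 1/3*2/9 + 1/6*4/9 + 1/2*1/3 = 17/54
  d_1[R] = 0*1/3 + 1/3*1/9 + 1/6*2/9 + 1/2*1/9 = 7/54
  d_1[S] = 0*1/9 + 1/3*1/3 + 1/6*1/9 + 1/2*1/9 = 5/27
d_1 = (P=10/27, Q=17/54, R=7/54, S=5/27)
  d_2[P] = 10/27*4/9 + 17/54*1/3 + 7/54*2/9 + 5/27*4/9 = 185/486
  d_2[Q] = 10/27*1/9 + 17/54*2/9 + 7/54*4/9 + 5/27*1/3 = 56/243
  d_2[R] = 10/27*1/3 + 17/54*1/9 + 7/54*2/9 + 5/27*1/9 = 101/486
  d_2[S] = 10/27*1/9 + 17/54*1/3 + 7/54*1/9 + 5/27*1/9 = 44/243
d_2 = (P=185/486, Q=56/243, R=101/486, S=44/243)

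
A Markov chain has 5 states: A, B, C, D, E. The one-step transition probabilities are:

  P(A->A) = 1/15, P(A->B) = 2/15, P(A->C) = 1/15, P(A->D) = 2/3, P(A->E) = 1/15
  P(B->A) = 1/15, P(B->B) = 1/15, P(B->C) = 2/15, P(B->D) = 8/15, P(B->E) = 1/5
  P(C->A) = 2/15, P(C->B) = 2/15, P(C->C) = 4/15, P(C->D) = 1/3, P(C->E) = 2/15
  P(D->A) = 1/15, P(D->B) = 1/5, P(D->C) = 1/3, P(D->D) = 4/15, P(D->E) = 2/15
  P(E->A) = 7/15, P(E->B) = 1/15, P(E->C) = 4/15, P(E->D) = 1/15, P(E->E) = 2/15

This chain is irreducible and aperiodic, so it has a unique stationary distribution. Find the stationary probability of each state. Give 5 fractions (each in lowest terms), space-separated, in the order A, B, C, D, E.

Answer: 8677/63647 8808/63647 15538/63647 22129/63647 8495/63647

Derivation:
The stationary distribution satisfies pi = pi * P, i.e.:
  pi_A = 1/15*pi_A + 1/15*pi_B + 2/15*pi_C + 1/15*pi_D + 7/15*pi_E
  pi_B = 2/15*pi_A + 1/15*pi_B + 2/15*pi_C + 1/5*pi_D + 1/15*pi_E
  pi_C = 1/15*pi_A + 2/15*pi_B + 4/15*pi_C + 1/3*pi_D + 4/15*pi_E
  pi_D = 2/3*pi_A + 8/15*pi_B + 1/3*pi_C + 4/15*pi_D + 1/15*pi_E
  pi_E = 1/15*pi_A + 1/5*pi_B + 2/15*pi_C + 2/15*pi_D + 2/15*pi_E
with normalization: pi_A + pi_B + pi_C + pi_D + pi_E = 1.

Using the first 4 balance equations plus normalization, the linear system A*pi = b is:
  [-14/15, 1/15, 2/15, 1/15, 7/15] . pi = 0
  [2/15, -14/15, 2/15, 1/5, 1/15] . pi = 0
  [1/15, 2/15, -11/15, 1/3, 4/15] . pi = 0
  [2/3, 8/15, 1/3, -11/15, 1/15] . pi = 0
  [1, 1, 1, 1, 1] . pi = 1

Solving yields:
  pi_A = 8677/63647
  pi_B = 8808/63647
  pi_C = 15538/63647
  pi_D = 22129/63647
  pi_E = 8495/63647

Verification (pi * P):
  8677/63647*1/15 + 8808/63647*1/15 + 15538/63647*2/15 + 22129/63647*1/15 + 8495/63647*7/15 = 8677/63647 = pi_A  (ok)
  8677/63647*2/15 + 8808/63647*1/15 + 15538/63647*2/15 + 22129/63647*1/5 + 8495/63647*1/15 = 8808/63647 = pi_B  (ok)
  8677/63647*1/15 + 8808/63647*2/15 + 15538/63647*4/15 + 22129/63647*1/3 + 8495/63647*4/15 = 15538/63647 = pi_C  (ok)
  8677/63647*2/3 + 8808/63647*8/15 + 15538/63647*1/3 + 22129/63647*4/15 + 8495/63647*1/15 = 22129/63647 = pi_D  (ok)
  8677/63647*1/15 + 8808/63647*1/5 + 15538/63647*2/15 + 22129/63647*2/15 + 8495/63647*2/15 = 8495/63647 = pi_E  (ok)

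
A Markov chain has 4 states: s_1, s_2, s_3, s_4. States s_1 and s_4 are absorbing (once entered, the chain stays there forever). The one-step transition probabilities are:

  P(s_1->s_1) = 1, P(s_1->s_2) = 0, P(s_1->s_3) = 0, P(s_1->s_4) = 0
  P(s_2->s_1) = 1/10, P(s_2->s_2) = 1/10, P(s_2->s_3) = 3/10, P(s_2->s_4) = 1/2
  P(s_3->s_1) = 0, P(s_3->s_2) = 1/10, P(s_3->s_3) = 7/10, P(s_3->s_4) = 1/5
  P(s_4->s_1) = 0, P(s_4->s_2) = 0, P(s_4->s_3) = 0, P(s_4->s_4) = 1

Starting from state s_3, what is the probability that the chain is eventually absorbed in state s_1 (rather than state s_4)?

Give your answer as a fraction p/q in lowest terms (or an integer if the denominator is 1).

Let a_i = P(absorbed in s_1 | start in state i).
Boundary conditions: a_s_1 = 1, a_s_4 = 0.
For each transient state i, a_i = sum_j P(i->j) * a_j:
  a_s_2 = 1/10*a_s_1 + 1/10*a_s_2 + 3/10*a_s_3 + 1/2*a_s_4
  a_s_3 = 0*a_s_1 + 1/10*a_s_2 + 7/10*a_s_3 + 1/5*a_s_4

Substituting a_s_1 = 1 and a_s_4 = 0, rearrange to (I - Q) a = r where r[i] = P(i -> s_1):
  [9/10, -3/10] . (a_s_2, a_s_3) = 1/10
  [-1/10, 3/10] . (a_s_2, a_s_3) = 0

Solving yields:
  a_s_2 = 1/8
  a_s_3 = 1/24

Starting state is s_3, so the absorption probability is a_s_3 = 1/24.

Answer: 1/24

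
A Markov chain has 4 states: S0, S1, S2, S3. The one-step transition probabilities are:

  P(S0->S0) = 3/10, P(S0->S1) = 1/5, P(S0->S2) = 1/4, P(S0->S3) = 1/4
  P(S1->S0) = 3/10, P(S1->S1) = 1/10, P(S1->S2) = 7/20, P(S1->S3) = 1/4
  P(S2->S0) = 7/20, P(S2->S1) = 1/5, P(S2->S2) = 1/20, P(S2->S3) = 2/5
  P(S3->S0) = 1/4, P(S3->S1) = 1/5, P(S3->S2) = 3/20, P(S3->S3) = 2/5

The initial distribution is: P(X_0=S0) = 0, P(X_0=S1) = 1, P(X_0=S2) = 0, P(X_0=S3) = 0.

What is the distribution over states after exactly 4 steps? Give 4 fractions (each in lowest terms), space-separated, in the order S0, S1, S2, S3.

Propagating the distribution step by step (d_{t+1} = d_t * P):
d_0 = (S0=0, S1=1, S2=0, S3=0)
  d_1[S0] = 0*3/10 + 1*3/10 + 0*7/20 + 0*1/4 = 3/10
  d_1[S1] = 0*1/5 + 1*1/10 + 0*1/5 + 0*1/5 = 1/10
  d_1[S2] = 0*1/4 + 1*7/20 + 0*1/20 + 0*3/20 = 7/20
  d_1[S3] = 0*1/4 + 1*1/4 + 0*2/5 + 0*2/5 = 1/4
d_1 = (S0=3/10, S1=1/10, S2=7/20, S3=1/4)
  d_2[S0] = 3/10*3/10 + 1/10*3/10 + 7/20*7/20 + 1/4*1/4 = 61/200
  d_2[S1] = 3/10*1/5 + 1/10*1/10 + 7/20*1/5 + 1/4*1/5 = 19/100
  d_2[S2] = 3/10*1/4 + 1/10*7/20 + 7/20*1/20 + 1/4*3/20 = 33/200
  d_2[S3] = 3/10*1/4 + 1/10*1/4 + 7/20*2/5 + 1/4*2/5 = 17/50
d_2 = (S0=61/200, S1=19/100, S2=33/200, S3=17/50)
  d_3[S0] = 61/200*3/10 + 19/100*3/10 + 33/200*7/20 + 17/50*1/4 = 233/800
  d_3[S1] = 61/200*1/5 + 19/100*1/10 + 33/200*1/5 + 17/50*1/5 = 181/1000
  d_3[S2] = 61/200*1/4 + 19/100*7/20 + 33/200*1/20 + 17/50*3/20 = 101/500
  d_3[S3] = 61/200*1/4 + 19/100*1/4 + 33/200*2/5 + 17/50*2/5 = 1303/4000
d_3 = (S0=233/800, S1=181/1000, S2=101/500, S3=1303/4000)
  d_4[S0] = 233/800*3/10 + 181/1000*3/10 + 101/500*7/20 + 1303/4000*1/4 = 4701/16000
  d_4[S1] = 233/800*1/5 + 181/1000*1/10 + 101/500*1/5 + 1303/4000*1/5 = 1819/10000
  d_4[S2] = 233/800*1/4 + 181/1000*7/20 + 101/500*1/20 + 1303/4000*3/20 = 1561/8000
  d_4[S3] = 233/800*1/4 + 181/1000*1/4 + 101/500*2/5 + 1303/4000*2/5 = 26333/80000
d_4 = (S0=4701/16000, S1=1819/10000, S2=1561/8000, S3=26333/80000)

Answer: 4701/16000 1819/10000 1561/8000 26333/80000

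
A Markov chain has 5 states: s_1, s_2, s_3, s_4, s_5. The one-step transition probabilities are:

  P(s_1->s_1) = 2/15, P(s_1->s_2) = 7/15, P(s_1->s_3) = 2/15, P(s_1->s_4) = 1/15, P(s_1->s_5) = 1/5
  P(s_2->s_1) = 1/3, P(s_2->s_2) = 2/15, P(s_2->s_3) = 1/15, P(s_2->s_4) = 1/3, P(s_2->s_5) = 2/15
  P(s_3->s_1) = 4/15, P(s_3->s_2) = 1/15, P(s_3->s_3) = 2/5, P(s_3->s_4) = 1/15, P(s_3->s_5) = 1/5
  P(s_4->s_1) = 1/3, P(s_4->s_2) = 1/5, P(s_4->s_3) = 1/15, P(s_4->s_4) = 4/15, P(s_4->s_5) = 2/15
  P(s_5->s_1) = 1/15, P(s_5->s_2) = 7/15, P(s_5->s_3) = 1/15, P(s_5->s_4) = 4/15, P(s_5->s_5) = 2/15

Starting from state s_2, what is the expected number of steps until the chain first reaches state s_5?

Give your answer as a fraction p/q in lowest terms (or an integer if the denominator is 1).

Let h_i = expected steps to first reach s_5 from state i.
Boundary: h_s_5 = 0.
First-step equations for the other states:
  h_s_1 = 1 + 2/15*h_s_1 + 7/15*h_s_2 + 2/15*h_s_3 + 1/15*h_s_4 + 1/5*h_s_5
  h_s_2 = 1 + 1/3*h_s_1 + 2/15*h_s_2 + 1/15*h_s_3 + 1/3*h_s_4 + 2/15*h_s_5
  h_s_3 = 1 + 4/15*h_s_1 + 1/15*h_s_2 + 2/5*h_s_3 + 1/15*h_s_4 + 1/5*h_s_5
  h_s_4 = 1 + 1/3*h_s_1 + 1/5*h_s_2 + 1/15*h_s_3 + 4/15*h_s_4 + 2/15*h_s_5

Substituting h_s_5 = 0 and rearranging gives the linear system (I - Q) h = 1:
  [13/15, -7/15, -2/15, -1/15] . (h_s_1, h_s_2, h_s_3, h_s_4) = 1
  [-1/3, 13/15, -1/15, -1/3] . (h_s_1, h_s_2, h_s_3, h_s_4) = 1
  [-4/15, -1/15, 3/5, -1/15] . (h_s_1, h_s_2, h_s_3, h_s_4) = 1
  [-1/3, -1/5, -1/15, 11/15] . (h_s_1, h_s_2, h_s_3, h_s_4) = 1

Solving yields:
  h_s_1 = 1275/217
  h_s_2 = 2715/434
  h_s_3 = 1230/217
  h_s_4 = 2715/434

Starting state is s_2, so the expected hitting time is h_s_2 = 2715/434.

Answer: 2715/434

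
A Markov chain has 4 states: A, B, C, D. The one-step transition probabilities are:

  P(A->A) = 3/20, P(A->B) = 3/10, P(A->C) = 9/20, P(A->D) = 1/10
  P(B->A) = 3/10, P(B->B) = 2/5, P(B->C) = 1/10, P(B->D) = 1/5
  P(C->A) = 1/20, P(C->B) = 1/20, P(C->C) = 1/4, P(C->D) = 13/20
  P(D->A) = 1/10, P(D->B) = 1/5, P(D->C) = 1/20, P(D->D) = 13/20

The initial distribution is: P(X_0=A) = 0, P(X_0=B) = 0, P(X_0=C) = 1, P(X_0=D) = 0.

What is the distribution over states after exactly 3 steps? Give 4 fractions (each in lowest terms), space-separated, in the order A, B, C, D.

Propagating the distribution step by step (d_{t+1} = d_t * P):
d_0 = (A=0, B=0, C=1, D=0)
  d_1[A] = 0*3/20 + 0*3/10 + 1*1/20 + 0*1/10 = 1/20
  d_1[B] = 0*3/10 + 0*2/5 + 1*1/20 + 0*1/5 = 1/20
  d_1[C] = 0*9/20 + 0*1/10 + 1*1/4 + 0*1/20 = 1/4
  d_1[D] = 0*1/10 + 0*1/5 + 1*13/20 + 0*13/20 = 13/20
d_1 = (A=1/20, B=1/20, C=1/4, D=13/20)
  d_2[A] = 1/20*3/20 + 1/20*3/10 + 1/4*1/20 + 13/20*1/10 = 1/10
  d_2[B] = 1/20*3/10 + 1/20*2/5 + 1/4*1/20 + 13/20*1/5 = 71/400
  d_2[C] = 1/20*9/20 + 1/20*1/10 + 1/4*1/4 + 13/20*1/20 = 49/400
  d_2[D] = 1/20*1/10 + 1/20*1/5 + 1/4*13/20 + 13/20*13/20 = 3/5
d_2 = (A=1/10, B=71/400, C=49/400, D=3/5)
  d_3[A] = 1/10*3/20 + 71/400*3/10 + 49/400*1/20 + 3/5*1/10 = 43/320
  d_3[B] = 1/10*3/10 + 71/400*2/5 + 49/400*1/20 + 3/5*1/5 = 1817/8000
  d_3[C] = 1/10*9/20 + 71/400*1/10 + 49/400*1/4 + 3/5*1/20 = 987/8000
  d_3[D] = 1/10*1/10 + 71/400*1/5 + 49/400*13/20 + 3/5*13/20 = 4121/8000
d_3 = (A=43/320, B=1817/8000, C=987/8000, D=4121/8000)

Answer: 43/320 1817/8000 987/8000 4121/8000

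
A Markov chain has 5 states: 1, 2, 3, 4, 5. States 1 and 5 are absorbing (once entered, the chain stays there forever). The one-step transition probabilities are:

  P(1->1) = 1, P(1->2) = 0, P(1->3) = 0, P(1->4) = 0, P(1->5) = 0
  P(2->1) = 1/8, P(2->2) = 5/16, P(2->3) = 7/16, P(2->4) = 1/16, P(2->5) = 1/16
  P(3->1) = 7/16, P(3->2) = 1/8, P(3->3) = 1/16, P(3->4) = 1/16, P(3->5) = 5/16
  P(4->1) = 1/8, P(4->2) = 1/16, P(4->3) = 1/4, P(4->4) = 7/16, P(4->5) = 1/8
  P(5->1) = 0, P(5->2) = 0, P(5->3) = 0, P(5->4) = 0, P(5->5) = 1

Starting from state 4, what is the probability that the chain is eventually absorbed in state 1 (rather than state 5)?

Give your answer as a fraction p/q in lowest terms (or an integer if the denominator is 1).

Answer: 141/257

Derivation:
Let a_i = P(absorbed in 1 | start in state i).
Boundary conditions: a_1 = 1, a_5 = 0.
For each transient state i, a_i = sum_j P(i->j) * a_j:
  a_2 = 1/8*a_1 + 5/16*a_2 + 7/16*a_3 + 1/16*a_4 + 1/16*a_5
  a_3 = 7/16*a_1 + 1/8*a_2 + 1/16*a_3 + 1/16*a_4 + 5/16*a_5
  a_4 = 1/8*a_1 + 1/16*a_2 + 1/4*a_3 + 7/16*a_4 + 1/8*a_5

Substituting a_1 = 1 and a_5 = 0, rearrange to (I - Q) a = r where r[i] = P(i -> 1):
  [11/16, -7/16, -1/16] . (a_2, a_3, a_4) = 1/8
  [-1/8, 15/16, -1/16] . (a_2, a_3, a_4) = 7/16
  [-1/16, -1/4, 9/16] . (a_2, a_3, a_4) = 1/8

Solving yields:
  a_2 = 155/257
  a_3 = 150/257
  a_4 = 141/257

Starting state is 4, so the absorption probability is a_4 = 141/257.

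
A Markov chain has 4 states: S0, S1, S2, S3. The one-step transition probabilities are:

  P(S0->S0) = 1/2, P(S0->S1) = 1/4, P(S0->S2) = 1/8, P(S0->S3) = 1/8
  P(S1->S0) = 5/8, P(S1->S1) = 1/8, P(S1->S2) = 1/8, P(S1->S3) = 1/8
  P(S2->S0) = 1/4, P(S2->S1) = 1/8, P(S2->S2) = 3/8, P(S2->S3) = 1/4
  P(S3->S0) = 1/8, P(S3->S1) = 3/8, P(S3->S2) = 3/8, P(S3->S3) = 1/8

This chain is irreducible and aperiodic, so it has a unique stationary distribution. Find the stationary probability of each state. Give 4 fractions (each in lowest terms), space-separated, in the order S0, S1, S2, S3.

The stationary distribution satisfies pi = pi * P, i.e.:
  pi_S0 = 1/2*pi_S0 + 5/8*pi_S1 + 1/4*pi_S2 + 1/8*pi_S3
  pi_S1 = 1/4*pi_S0 + 1/8*pi_S1 + 1/8*pi_S2 + 3/8*pi_S3
  pi_S2 = 1/8*pi_S0 + 1/8*pi_S1 + 3/8*pi_S2 + 3/8*pi_S3
  pi_S3 = 1/8*pi_S0 + 1/8*pi_S1 + 1/4*pi_S2 + 1/8*pi_S3
with normalization: pi_S0 + pi_S1 + pi_S2 + pi_S3 = 1.

Using the first 3 balance equations plus normalization, the linear system A*pi = b is:
  [-1/2, 5/8, 1/4, 1/8] . pi = 0
  [1/4, -7/8, 1/8, 3/8] . pi = 0
  [1/8, 1/8, -5/8, 3/8] . pi = 0
  [1, 1, 1, 1] . pi = 1

Solving yields:
  pi_S0 = 86/207
  pi_S1 = 89/414
  pi_S2 = 5/23
  pi_S3 = 7/46

Verification (pi * P):
  86/207*1/2 + 89/414*5/8 + 5/23*1/4 + 7/46*1/8 = 86/207 = pi_S0  (ok)
  86/207*1/4 + 89/414*1/8 + 5/23*1/8 + 7/46*3/8 = 89/414 = pi_S1  (ok)
  86/207*1/8 + 89/414*1/8 + 5/23*3/8 + 7/46*3/8 = 5/23 = pi_S2  (ok)
  86/207*1/8 + 89/414*1/8 + 5/23*1/4 + 7/46*1/8 = 7/46 = pi_S3  (ok)

Answer: 86/207 89/414 5/23 7/46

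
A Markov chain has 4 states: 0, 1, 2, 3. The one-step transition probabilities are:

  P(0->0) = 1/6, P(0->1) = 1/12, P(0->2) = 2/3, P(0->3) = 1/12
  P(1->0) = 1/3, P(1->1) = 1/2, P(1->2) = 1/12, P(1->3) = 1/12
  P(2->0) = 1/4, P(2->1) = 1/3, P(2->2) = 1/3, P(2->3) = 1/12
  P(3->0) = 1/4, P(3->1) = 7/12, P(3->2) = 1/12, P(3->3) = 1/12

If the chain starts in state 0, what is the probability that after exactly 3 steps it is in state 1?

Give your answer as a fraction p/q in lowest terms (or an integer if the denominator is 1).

Computing P^3 by repeated multiplication:
P^1 =
  0: [1/6, 1/12, 2/3, 1/12]
  1: [1/3, 1/2, 1/12, 1/12]
  2: [1/4, 1/3, 1/3, 1/12]
  3: [1/4, 7/12, 1/12, 1/12]
P^2 =
  0: [35/144, 47/144, 25/72, 1/12]
  1: [19/72, 17/48, 43/144, 1/12]
  2: [37/144, 25/72, 5/16, 1/12]
  3: [5/18, 7/18, 1/4, 1/12]
P^3 =
  0: [37/144, 601/1728, 539/1728, 1/12]
  1: [445/1728, 25/72, 539/1728, 1/12]
  2: [445/1728, 601/1728, 269/864, 1/12]
  3: [7/27, 151/432, 133/432, 1/12]

(P^3)[0 -> 1] = 601/1728

Answer: 601/1728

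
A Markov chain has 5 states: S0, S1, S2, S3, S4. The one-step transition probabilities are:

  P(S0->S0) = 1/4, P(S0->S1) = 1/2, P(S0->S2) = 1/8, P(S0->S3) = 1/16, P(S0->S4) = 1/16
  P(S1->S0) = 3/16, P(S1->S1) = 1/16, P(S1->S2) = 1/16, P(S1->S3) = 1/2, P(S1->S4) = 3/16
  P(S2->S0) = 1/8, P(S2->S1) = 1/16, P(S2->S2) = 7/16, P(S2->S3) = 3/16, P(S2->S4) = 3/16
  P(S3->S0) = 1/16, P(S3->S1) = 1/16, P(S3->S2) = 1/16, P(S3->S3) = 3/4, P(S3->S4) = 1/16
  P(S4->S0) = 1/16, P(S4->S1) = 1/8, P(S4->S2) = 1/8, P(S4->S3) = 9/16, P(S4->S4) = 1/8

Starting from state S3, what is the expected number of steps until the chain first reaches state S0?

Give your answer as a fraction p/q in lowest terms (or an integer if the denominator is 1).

Answer: 9392/731

Derivation:
Let h_i = expected steps to first reach S0 from state i.
Boundary: h_S0 = 0.
First-step equations for the other states:
  h_S1 = 1 + 3/16*h_S0 + 1/16*h_S1 + 1/16*h_S2 + 1/2*h_S3 + 3/16*h_S4
  h_S2 = 1 + 1/8*h_S0 + 1/16*h_S1 + 7/16*h_S2 + 3/16*h_S3 + 3/16*h_S4
  h_S3 = 1 + 1/16*h_S0 + 1/16*h_S1 + 1/16*h_S2 + 3/4*h_S3 + 1/16*h_S4
  h_S4 = 1 + 1/16*h_S0 + 1/8*h_S1 + 1/8*h_S2 + 9/16*h_S3 + 1/8*h_S4

Substituting h_S0 = 0 and rearranging gives the linear system (I - Q) h = 1:
  [15/16, -1/16, -1/2, -3/16] . (h_S1, h_S2, h_S3, h_S4) = 1
  [-1/16, 9/16, -3/16, -3/16] . (h_S1, h_S2, h_S3, h_S4) = 1
  [-1/16, -1/16, 1/4, -1/16] . (h_S1, h_S2, h_S3, h_S4) = 1
  [-1/8, -1/8, -9/16, 7/8] . (h_S1, h_S2, h_S3, h_S4) = 1

Solving yields:
  h_S1 = 8200/731
  h_S2 = 8424/731
  h_S3 = 9392/731
  h_S4 = 544/43

Starting state is S3, so the expected hitting time is h_S3 = 9392/731.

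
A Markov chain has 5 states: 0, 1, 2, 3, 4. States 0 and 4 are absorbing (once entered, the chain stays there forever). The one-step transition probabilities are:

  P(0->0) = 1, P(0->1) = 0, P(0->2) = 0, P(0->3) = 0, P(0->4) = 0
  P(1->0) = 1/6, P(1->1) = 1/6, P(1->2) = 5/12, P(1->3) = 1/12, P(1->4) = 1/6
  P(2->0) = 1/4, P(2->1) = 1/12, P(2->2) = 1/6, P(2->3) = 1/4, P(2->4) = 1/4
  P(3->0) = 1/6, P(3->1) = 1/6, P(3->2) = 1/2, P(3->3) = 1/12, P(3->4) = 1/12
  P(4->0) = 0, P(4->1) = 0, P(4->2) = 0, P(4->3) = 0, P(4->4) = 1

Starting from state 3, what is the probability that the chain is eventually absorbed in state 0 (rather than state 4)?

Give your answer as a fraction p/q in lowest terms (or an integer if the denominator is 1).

Let a_i = P(absorbed in 0 | start in state i).
Boundary conditions: a_0 = 1, a_4 = 0.
For each transient state i, a_i = sum_j P(i->j) * a_j:
  a_1 = 1/6*a_0 + 1/6*a_1 + 5/12*a_2 + 1/12*a_3 + 1/6*a_4
  a_2 = 1/4*a_0 + 1/12*a_1 + 1/6*a_2 + 1/4*a_3 + 1/4*a_4
  a_3 = 1/6*a_0 + 1/6*a_1 + 1/2*a_2 + 1/12*a_3 + 1/12*a_4

Substituting a_0 = 1 and a_4 = 0, rearrange to (I - Q) a = r where r[i] = P(i -> 0):
  [5/6, -5/12, -1/12] . (a_1, a_2, a_3) = 1/6
  [-1/12, 5/6, -1/4] . (a_1, a_2, a_3) = 1/4
  [-1/6, -1/2, 11/12] . (a_1, a_2, a_3) = 1/6

Solving yields:
  a_1 = 417/809
  a_2 = 420/809
  a_3 = 452/809

Starting state is 3, so the absorption probability is a_3 = 452/809.

Answer: 452/809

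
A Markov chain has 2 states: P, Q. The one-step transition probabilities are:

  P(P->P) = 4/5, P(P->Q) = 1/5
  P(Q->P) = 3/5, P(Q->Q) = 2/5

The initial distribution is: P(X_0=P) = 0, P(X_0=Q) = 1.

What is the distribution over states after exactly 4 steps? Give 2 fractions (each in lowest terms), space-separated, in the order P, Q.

Propagating the distribution step by step (d_{t+1} = d_t * P):
d_0 = (P=0, Q=1)
  d_1[P] = 0*4/5 + 1*3/5 = 3/5
  d_1[Q] = 0*1/5 + 1*2/5 = 2/5
d_1 = (P=3/5, Q=2/5)
  d_2[P] = 3/5*4/5 + 2/5*3/5 = 18/25
  d_2[Q] = 3/5*1/5 + 2/5*2/5 = 7/25
d_2 = (P=18/25, Q=7/25)
  d_3[P] = 18/25*4/5 + 7/25*3/5 = 93/125
  d_3[Q] = 18/25*1/5 + 7/25*2/5 = 32/125
d_3 = (P=93/125, Q=32/125)
  d_4[P] = 93/125*4/5 + 32/125*3/5 = 468/625
  d_4[Q] = 93/125*1/5 + 32/125*2/5 = 157/625
d_4 = (P=468/625, Q=157/625)

Answer: 468/625 157/625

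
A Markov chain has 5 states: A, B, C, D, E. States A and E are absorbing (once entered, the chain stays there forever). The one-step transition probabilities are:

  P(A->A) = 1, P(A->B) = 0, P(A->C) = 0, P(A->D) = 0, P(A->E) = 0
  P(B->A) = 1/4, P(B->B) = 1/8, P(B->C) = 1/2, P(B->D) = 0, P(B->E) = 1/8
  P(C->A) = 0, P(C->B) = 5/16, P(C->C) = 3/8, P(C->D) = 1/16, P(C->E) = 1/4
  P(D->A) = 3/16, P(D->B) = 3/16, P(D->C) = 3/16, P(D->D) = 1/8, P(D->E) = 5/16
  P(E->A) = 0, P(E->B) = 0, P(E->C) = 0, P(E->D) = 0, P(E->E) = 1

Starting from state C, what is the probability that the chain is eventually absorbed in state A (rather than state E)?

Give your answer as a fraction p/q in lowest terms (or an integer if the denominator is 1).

Let a_i = P(absorbed in A | start in state i).
Boundary conditions: a_A = 1, a_E = 0.
For each transient state i, a_i = sum_j P(i->j) * a_j:
  a_B = 1/4*a_A + 1/8*a_B + 1/2*a_C + 0*a_D + 1/8*a_E
  a_C = 0*a_A + 5/16*a_B + 3/8*a_C + 1/16*a_D + 1/4*a_E
  a_D = 3/16*a_A + 3/16*a_B + 3/16*a_C + 1/8*a_D + 5/16*a_E

Substituting a_A = 1 and a_E = 0, rearrange to (I - Q) a = r where r[i] = P(i -> A):
  [7/8, -1/2, 0] . (a_B, a_C, a_D) = 1/4
  [-5/16, 5/8, -1/16] . (a_B, a_C, a_D) = 0
  [-3/16, -3/16, 7/8] . (a_B, a_C, a_D) = 3/16

Solving yields:
  a_B = 286/667
  a_C = 167/667
  a_D = 240/667

Starting state is C, so the absorption probability is a_C = 167/667.

Answer: 167/667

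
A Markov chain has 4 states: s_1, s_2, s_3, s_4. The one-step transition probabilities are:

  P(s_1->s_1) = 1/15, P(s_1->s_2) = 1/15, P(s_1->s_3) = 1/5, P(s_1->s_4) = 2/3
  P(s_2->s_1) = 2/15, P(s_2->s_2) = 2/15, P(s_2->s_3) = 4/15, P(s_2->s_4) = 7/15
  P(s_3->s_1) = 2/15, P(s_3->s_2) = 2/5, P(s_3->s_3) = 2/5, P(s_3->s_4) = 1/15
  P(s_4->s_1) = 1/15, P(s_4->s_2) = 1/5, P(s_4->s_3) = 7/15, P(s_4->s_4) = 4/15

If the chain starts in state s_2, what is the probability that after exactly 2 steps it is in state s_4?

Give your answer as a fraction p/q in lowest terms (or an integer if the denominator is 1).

Computing P^2 by repeated multiplication:
P^1 =
  s_1: [1/15, 1/15, 1/5, 2/3]
  s_2: [2/15, 2/15, 4/15, 7/15]
  s_3: [2/15, 2/5, 2/5, 1/15]
  s_4: [1/15, 1/5, 7/15, 4/15]
P^2 =
  s_1: [19/225, 17/75, 19/45, 4/15]
  s_2: [7/75, 17/75, 29/75, 22/75]
  s_3: [3/25, 53/225, 73/225, 8/25]
  s_4: [1/9, 61/225, 17/45, 6/25]

(P^2)[s_2 -> s_4] = 22/75

Answer: 22/75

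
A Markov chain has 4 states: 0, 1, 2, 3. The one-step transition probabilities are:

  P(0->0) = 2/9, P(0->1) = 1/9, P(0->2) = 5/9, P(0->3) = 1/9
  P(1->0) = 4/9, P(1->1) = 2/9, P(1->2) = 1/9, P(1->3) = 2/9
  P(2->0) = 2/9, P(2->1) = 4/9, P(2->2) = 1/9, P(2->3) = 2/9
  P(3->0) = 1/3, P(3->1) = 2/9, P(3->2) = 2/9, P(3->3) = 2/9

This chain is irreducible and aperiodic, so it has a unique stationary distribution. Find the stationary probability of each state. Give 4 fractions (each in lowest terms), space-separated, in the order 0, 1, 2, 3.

Answer: 71/238 59/238 9/34 45/238

Derivation:
The stationary distribution satisfies pi = pi * P, i.e.:
  pi_0 = 2/9*pi_0 + 4/9*pi_1 + 2/9*pi_2 + 1/3*pi_3
  pi_1 = 1/9*pi_0 + 2/9*pi_1 + 4/9*pi_2 + 2/9*pi_3
  pi_2 = 5/9*pi_0 + 1/9*pi_1 + 1/9*pi_2 + 2/9*pi_3
  pi_3 = 1/9*pi_0 + 2/9*pi_1 + 2/9*pi_2 + 2/9*pi_3
with normalization: pi_0 + pi_1 + pi_2 + pi_3 = 1.

Using the first 3 balance equations plus normalization, the linear system A*pi = b is:
  [-7/9, 4/9, 2/9, 1/3] . pi = 0
  [1/9, -7/9, 4/9, 2/9] . pi = 0
  [5/9, 1/9, -8/9, 2/9] . pi = 0
  [1, 1, 1, 1] . pi = 1

Solving yields:
  pi_0 = 71/238
  pi_1 = 59/238
  pi_2 = 9/34
  pi_3 = 45/238

Verification (pi * P):
  71/238*2/9 + 59/238*4/9 + 9/34*2/9 + 45/238*1/3 = 71/238 = pi_0  (ok)
  71/238*1/9 + 59/238*2/9 + 9/34*4/9 + 45/238*2/9 = 59/238 = pi_1  (ok)
  71/238*5/9 + 59/238*1/9 + 9/34*1/9 + 45/238*2/9 = 9/34 = pi_2  (ok)
  71/238*1/9 + 59/238*2/9 + 9/34*2/9 + 45/238*2/9 = 45/238 = pi_3  (ok)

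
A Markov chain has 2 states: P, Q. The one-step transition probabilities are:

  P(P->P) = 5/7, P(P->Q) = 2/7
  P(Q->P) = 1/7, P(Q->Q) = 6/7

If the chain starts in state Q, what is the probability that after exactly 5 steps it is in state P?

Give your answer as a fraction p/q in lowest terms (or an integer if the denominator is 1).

Computing P^5 by repeated multiplication:
P^1 =
  P: [5/7, 2/7]
  Q: [1/7, 6/7]
P^2 =
  P: [27/49, 22/49]
  Q: [11/49, 38/49]
P^3 =
  P: [157/343, 186/343]
  Q: [93/343, 250/343]
P^4 =
  P: [971/2401, 1430/2401]
  Q: [715/2401, 1686/2401]
P^5 =
  P: [6285/16807, 10522/16807]
  Q: [5261/16807, 11546/16807]

(P^5)[Q -> P] = 5261/16807

Answer: 5261/16807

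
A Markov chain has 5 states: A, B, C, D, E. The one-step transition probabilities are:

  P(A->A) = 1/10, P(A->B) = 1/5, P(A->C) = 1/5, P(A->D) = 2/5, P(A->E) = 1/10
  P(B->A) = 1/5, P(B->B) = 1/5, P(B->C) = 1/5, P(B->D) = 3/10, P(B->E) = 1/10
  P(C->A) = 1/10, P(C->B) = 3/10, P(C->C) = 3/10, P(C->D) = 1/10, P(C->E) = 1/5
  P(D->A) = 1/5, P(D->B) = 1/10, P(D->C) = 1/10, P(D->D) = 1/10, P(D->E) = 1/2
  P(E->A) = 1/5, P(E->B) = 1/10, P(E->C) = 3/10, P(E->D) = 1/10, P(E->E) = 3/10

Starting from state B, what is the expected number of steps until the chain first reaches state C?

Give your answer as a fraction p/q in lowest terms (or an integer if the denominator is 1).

Answer: 5720/1151

Derivation:
Let h_i = expected steps to first reach C from state i.
Boundary: h_C = 0.
First-step equations for the other states:
  h_A = 1 + 1/10*h_A + 1/5*h_B + 1/5*h_C + 2/5*h_D + 1/10*h_E
  h_B = 1 + 1/5*h_A + 1/5*h_B + 1/5*h_C + 3/10*h_D + 1/10*h_E
  h_D = 1 + 1/5*h_A + 1/10*h_B + 1/10*h_C + 1/10*h_D + 1/2*h_E
  h_E = 1 + 1/5*h_A + 1/10*h_B + 3/10*h_C + 1/10*h_D + 3/10*h_E

Substituting h_C = 0 and rearranging gives the linear system (I - Q) h = 1:
  [9/10, -1/5, -2/5, -1/10] . (h_A, h_B, h_D, h_E) = 1
  [-1/5, 4/5, -3/10, -1/10] . (h_A, h_B, h_D, h_E) = 1
  [-1/5, -1/10, 9/10, -1/2] . (h_A, h_B, h_D, h_E) = 1
  [-1/5, -1/10, -1/10, 7/10] . (h_A, h_B, h_D, h_E) = 1

Solving yields:
  h_A = 5740/1151
  h_B = 5720/1151
  h_D = 5940/1151
  h_E = 4950/1151

Starting state is B, so the expected hitting time is h_B = 5720/1151.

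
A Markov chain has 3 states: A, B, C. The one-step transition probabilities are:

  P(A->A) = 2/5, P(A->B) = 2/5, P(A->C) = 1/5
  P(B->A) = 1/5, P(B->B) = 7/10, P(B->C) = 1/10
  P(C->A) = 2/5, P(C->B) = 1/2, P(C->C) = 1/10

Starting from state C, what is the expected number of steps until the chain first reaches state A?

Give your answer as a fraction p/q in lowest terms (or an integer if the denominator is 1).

Let h_i = expected steps to first reach A from state i.
Boundary: h_A = 0.
First-step equations for the other states:
  h_B = 1 + 1/5*h_A + 7/10*h_B + 1/10*h_C
  h_C = 1 + 2/5*h_A + 1/2*h_B + 1/10*h_C

Substituting h_A = 0 and rearranging gives the linear system (I - Q) h = 1:
  [3/10, -1/10] . (h_B, h_C) = 1
  [-1/2, 9/10] . (h_B, h_C) = 1

Solving yields:
  h_B = 50/11
  h_C = 40/11

Starting state is C, so the expected hitting time is h_C = 40/11.

Answer: 40/11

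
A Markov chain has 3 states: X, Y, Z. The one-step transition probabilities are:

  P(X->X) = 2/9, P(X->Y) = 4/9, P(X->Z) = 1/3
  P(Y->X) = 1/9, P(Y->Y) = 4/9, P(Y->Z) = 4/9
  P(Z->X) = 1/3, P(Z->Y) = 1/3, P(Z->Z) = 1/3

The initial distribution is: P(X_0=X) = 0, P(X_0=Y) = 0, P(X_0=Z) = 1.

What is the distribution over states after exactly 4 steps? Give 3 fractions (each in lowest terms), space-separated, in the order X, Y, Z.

Answer: 160/729 880/2187 827/2187

Derivation:
Propagating the distribution step by step (d_{t+1} = d_t * P):
d_0 = (X=0, Y=0, Z=1)
  d_1[X] = 0*2/9 + 0*1/9 + 1*1/3 = 1/3
  d_1[Y] = 0*4/9 + 0*4/9 + 1*1/3 = 1/3
  d_1[Z] = 0*1/3 + 0*4/9 + 1*1/3 = 1/3
d_1 = (X=1/3, Y=1/3, Z=1/3)
  d_2[X] = 1/3*2/9 + 1/3*1/9 + 1/3*1/3 = 2/9
  d_2[Y] = 1/3*4/9 + 1/3*4/9 + 1/3*1/3 = 11/27
  d_2[Z] = 1/3*1/3 + 1/3*4/9 + 1/3*1/3 = 10/27
d_2 = (X=2/9, Y=11/27, Z=10/27)
  d_3[X] = 2/9*2/9 + 11/27*1/9 + 10/27*1/3 = 53/243
  d_3[Y] = 2/9*4/9 + 11/27*4/9 + 10/27*1/3 = 98/243
  d_3[Z] = 2/9*1/3 + 11/27*4/9 + 10/27*1/3 = 92/243
d_3 = (X=53/243, Y=98/243, Z=92/243)
  d_4[X] = 53/243*2/9 + 98/243*1/9 + 92/243*1/3 = 160/729
  d_4[Y] = 53/243*4/9 + 98/243*4/9 + 92/243*1/3 = 880/2187
  d_4[Z] = 53/243*1/3 + 98/243*4/9 + 92/243*1/3 = 827/2187
d_4 = (X=160/729, Y=880/2187, Z=827/2187)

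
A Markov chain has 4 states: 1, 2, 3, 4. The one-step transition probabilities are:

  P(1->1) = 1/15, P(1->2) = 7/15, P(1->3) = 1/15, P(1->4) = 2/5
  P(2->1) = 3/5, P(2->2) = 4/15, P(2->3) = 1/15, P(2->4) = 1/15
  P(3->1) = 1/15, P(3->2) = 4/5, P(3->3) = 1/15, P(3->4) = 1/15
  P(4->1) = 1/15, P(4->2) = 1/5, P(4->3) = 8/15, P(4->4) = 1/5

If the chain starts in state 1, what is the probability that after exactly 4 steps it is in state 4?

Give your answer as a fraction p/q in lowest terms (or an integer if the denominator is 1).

Answer: 932/5625

Derivation:
Computing P^4 by repeated multiplication:
P^1 =
  1: [1/15, 7/15, 1/15, 2/5]
  2: [3/5, 4/15, 1/15, 1/15]
  3: [1/15, 4/5, 1/15, 1/15]
  4: [1/15, 1/5, 8/15, 1/5]
P^2 =
  1: [71/225, 13/45, 19/75, 32/225]
  2: [47/225, 94/225, 22/225, 62/225]
  3: [37/75, 14/45, 22/225, 22/225]
  4: [13/75, 124/225, 4/25, 26/225]
P^3 =
  1: [149/675, 1537/3375, 449/3375, 644/3375]
  2: [977/3375, 77/225, 659/3375, 584/3375]
  3: [157/675, 1387/3375, 379/3375, 824/3375]
  4: [1217/3375, 1279/3375, 407/3375, 472/3375]
P^4 =
  1: [15671/50625, 18683/50625, 7883/50625, 932/5625]
  2: [841/3375, 21119/50625, 7463/50625, 9428/50625]
  3: [14471/50625, 223/625, 9143/50625, 8948/50625]
  4: [13607/50625, 443/1125, 6679/50625, 1156/5625]

(P^4)[1 -> 4] = 932/5625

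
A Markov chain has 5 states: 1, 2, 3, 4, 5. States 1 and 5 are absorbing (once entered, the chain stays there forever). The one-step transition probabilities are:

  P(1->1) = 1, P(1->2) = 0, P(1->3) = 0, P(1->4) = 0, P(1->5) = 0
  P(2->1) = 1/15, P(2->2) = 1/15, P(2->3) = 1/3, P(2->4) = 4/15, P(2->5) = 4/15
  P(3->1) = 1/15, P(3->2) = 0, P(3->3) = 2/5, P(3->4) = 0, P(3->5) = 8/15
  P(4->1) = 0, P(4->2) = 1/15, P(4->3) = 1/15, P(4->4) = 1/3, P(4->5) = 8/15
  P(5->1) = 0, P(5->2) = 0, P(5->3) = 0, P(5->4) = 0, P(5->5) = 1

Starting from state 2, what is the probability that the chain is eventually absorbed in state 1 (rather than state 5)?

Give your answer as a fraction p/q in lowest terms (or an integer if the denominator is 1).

Let a_i = P(absorbed in 1 | start in state i).
Boundary conditions: a_1 = 1, a_5 = 0.
For each transient state i, a_i = sum_j P(i->j) * a_j:
  a_2 = 1/15*a_1 + 1/15*a_2 + 1/3*a_3 + 4/15*a_4 + 4/15*a_5
  a_3 = 1/15*a_1 + 0*a_2 + 2/5*a_3 + 0*a_4 + 8/15*a_5
  a_4 = 0*a_1 + 1/15*a_2 + 1/15*a_3 + 1/3*a_4 + 8/15*a_5

Substituting a_1 = 1 and a_5 = 0, rearrange to (I - Q) a = r where r[i] = P(i -> 1):
  [14/15, -1/3, -4/15] . (a_2, a_3, a_4) = 1/15
  [0, 3/5, 0] . (a_2, a_3, a_4) = 1/15
  [-1/15, -1/15, 2/3] . (a_2, a_3, a_4) = 0

Solving yields:
  a_2 = 2/17
  a_3 = 1/9
  a_4 = 7/306

Starting state is 2, so the absorption probability is a_2 = 2/17.

Answer: 2/17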